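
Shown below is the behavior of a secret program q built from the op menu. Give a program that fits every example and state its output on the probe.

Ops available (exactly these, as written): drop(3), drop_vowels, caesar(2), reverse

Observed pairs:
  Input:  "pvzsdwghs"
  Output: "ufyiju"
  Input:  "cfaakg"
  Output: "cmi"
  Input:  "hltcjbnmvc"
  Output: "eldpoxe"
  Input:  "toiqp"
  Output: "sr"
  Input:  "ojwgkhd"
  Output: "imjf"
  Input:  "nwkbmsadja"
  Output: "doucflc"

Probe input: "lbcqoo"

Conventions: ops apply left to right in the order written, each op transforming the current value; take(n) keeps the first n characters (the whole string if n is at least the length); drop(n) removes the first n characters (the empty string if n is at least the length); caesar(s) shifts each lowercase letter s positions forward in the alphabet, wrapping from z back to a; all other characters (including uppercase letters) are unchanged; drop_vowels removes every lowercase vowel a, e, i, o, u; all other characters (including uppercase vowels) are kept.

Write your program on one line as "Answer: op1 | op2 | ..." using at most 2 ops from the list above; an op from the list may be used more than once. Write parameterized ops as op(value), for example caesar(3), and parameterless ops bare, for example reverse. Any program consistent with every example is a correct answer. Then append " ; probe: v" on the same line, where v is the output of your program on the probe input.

drop(3) | caesar(2) ; probe: "sqq"

Check, running the answer program on each example:
  "pvzsdwghs" -> "sdwghs" -> "ufyiju"
  "cfaakg" -> "akg" -> "cmi"
  "hltcjbnmvc" -> "cjbnmvc" -> "eldpoxe"
  "toiqp" -> "qp" -> "sr"
  "ojwgkhd" -> "gkhd" -> "imjf"
  "nwkbmsadja" -> "bmsadja" -> "doucflc"
  probe: "lbcqoo" -> "qoo" -> "sqq"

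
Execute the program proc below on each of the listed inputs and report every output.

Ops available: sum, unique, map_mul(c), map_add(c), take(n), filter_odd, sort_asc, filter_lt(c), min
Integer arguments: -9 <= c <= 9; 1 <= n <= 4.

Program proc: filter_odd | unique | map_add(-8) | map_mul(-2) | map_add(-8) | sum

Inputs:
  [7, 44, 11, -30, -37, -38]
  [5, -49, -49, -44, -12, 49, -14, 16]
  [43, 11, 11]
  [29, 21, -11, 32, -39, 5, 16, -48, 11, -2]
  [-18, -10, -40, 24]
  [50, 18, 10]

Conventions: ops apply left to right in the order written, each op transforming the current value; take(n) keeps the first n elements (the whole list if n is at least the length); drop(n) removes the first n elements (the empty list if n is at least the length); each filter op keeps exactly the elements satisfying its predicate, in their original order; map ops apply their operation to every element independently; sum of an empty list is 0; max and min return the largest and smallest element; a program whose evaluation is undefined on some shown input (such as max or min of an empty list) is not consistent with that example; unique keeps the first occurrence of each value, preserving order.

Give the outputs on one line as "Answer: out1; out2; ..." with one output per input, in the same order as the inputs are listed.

62; 14; -92; 16; 0; 0

Execution, op by op:
  [7, 44, 11, -30, -37, -38] -> [7, 11, -37] -> [7, 11, -37] -> [-1, 3, -45] -> [2, -6, 90] -> [-6, -14, 82] -> 62
  [5, -49, -49, -44, -12, 49, -14, 16] -> [5, -49, -49, 49] -> [5, -49, 49] -> [-3, -57, 41] -> [6, 114, -82] -> [-2, 106, -90] -> 14
  [43, 11, 11] -> [43, 11, 11] -> [43, 11] -> [35, 3] -> [-70, -6] -> [-78, -14] -> -92
  [29, 21, -11, 32, -39, 5, 16, -48, 11, -2] -> [29, 21, -11, -39, 5, 11] -> [29, 21, -11, -39, 5, 11] -> [21, 13, -19, -47, -3, 3] -> [-42, -26, 38, 94, 6, -6] -> [-50, -34, 30, 86, -2, -14] -> 16
  [-18, -10, -40, 24] -> [] -> [] -> [] -> [] -> [] -> 0
  [50, 18, 10] -> [] -> [] -> [] -> [] -> [] -> 0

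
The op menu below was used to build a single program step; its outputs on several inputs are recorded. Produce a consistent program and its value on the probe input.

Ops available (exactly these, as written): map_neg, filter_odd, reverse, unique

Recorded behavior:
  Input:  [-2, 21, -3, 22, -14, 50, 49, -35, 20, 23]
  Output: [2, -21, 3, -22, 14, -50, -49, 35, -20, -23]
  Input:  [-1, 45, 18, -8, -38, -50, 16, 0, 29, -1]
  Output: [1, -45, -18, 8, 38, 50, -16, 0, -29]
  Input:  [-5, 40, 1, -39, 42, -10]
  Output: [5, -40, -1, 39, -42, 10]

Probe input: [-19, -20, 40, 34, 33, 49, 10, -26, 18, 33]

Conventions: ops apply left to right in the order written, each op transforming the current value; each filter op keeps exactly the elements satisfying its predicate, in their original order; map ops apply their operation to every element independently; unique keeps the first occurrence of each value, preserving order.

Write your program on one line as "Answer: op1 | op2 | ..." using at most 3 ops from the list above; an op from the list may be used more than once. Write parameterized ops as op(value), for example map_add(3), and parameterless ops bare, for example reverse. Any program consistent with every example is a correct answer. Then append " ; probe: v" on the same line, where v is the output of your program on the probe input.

unique | map_neg ; probe: [19, 20, -40, -34, -33, -49, -10, 26, -18]

Check, running the answer program on each example:
  [-2, 21, -3, 22, -14, 50, 49, -35, 20, 23] -> [-2, 21, -3, 22, -14, 50, 49, -35, 20, 23] -> [2, -21, 3, -22, 14, -50, -49, 35, -20, -23]
  [-1, 45, 18, -8, -38, -50, 16, 0, 29, -1] -> [-1, 45, 18, -8, -38, -50, 16, 0, 29] -> [1, -45, -18, 8, 38, 50, -16, 0, -29]
  [-5, 40, 1, -39, 42, -10] -> [-5, 40, 1, -39, 42, -10] -> [5, -40, -1, 39, -42, 10]
  probe: [-19, -20, 40, 34, 33, 49, 10, -26, 18, 33] -> [-19, -20, 40, 34, 33, 49, 10, -26, 18] -> [19, 20, -40, -34, -33, -49, -10, 26, -18]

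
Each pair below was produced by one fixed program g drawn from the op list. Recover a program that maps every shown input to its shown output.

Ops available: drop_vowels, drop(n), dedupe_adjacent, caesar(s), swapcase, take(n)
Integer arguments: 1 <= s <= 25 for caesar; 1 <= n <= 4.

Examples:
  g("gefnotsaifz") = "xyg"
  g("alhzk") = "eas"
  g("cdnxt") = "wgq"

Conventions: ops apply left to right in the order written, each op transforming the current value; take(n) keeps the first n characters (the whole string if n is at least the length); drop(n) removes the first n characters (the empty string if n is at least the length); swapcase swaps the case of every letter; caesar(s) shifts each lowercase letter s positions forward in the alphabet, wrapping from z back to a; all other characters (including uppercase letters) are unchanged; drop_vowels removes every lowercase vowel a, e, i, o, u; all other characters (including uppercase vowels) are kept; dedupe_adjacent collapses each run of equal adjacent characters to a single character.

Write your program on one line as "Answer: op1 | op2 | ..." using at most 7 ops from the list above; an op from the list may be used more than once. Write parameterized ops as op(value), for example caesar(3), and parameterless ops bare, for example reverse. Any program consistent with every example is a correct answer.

caesar(13) | caesar(6) | drop(1) | caesar(10) | take(3) | caesar(16)

Check, running the answer program on each example:
  "gefnotsaifz" -> "trsabgfnvsm" -> "zxyghmltbys" -> "xyghmltbys" -> "hiqrwvdlic" -> "hiq" -> "xyg"
  "alhzk" -> "nyumx" -> "teasd" -> "easd" -> "okcn" -> "okc" -> "eas"
  "cdnxt" -> "pqakg" -> "vwgqm" -> "wgqm" -> "gqaw" -> "gqa" -> "wgq"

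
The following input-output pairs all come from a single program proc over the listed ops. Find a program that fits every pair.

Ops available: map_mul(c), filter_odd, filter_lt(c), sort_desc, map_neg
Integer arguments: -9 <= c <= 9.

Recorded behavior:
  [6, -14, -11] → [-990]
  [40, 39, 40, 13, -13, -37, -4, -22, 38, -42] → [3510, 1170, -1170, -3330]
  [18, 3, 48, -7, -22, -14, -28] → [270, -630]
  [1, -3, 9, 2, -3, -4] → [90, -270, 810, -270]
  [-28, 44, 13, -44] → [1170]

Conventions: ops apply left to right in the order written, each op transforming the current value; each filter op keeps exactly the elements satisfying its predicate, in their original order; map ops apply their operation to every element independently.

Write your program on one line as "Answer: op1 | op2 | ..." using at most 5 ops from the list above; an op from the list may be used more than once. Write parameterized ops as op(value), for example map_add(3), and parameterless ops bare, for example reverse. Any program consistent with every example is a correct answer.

map_mul(3) | filter_odd | map_mul(-6) | map_neg | map_mul(5)

Check, running the answer program on each example:
  [6, -14, -11] -> [18, -42, -33] -> [-33] -> [198] -> [-198] -> [-990]
  [40, 39, 40, 13, -13, -37, -4, -22, 38, -42] -> [120, 117, 120, 39, -39, -111, -12, -66, 114, -126] -> [117, 39, -39, -111] -> [-702, -234, 234, 666] -> [702, 234, -234, -666] -> [3510, 1170, -1170, -3330]
  [18, 3, 48, -7, -22, -14, -28] -> [54, 9, 144, -21, -66, -42, -84] -> [9, -21] -> [-54, 126] -> [54, -126] -> [270, -630]
  [1, -3, 9, 2, -3, -4] -> [3, -9, 27, 6, -9, -12] -> [3, -9, 27, -9] -> [-18, 54, -162, 54] -> [18, -54, 162, -54] -> [90, -270, 810, -270]
  [-28, 44, 13, -44] -> [-84, 132, 39, -132] -> [39] -> [-234] -> [234] -> [1170]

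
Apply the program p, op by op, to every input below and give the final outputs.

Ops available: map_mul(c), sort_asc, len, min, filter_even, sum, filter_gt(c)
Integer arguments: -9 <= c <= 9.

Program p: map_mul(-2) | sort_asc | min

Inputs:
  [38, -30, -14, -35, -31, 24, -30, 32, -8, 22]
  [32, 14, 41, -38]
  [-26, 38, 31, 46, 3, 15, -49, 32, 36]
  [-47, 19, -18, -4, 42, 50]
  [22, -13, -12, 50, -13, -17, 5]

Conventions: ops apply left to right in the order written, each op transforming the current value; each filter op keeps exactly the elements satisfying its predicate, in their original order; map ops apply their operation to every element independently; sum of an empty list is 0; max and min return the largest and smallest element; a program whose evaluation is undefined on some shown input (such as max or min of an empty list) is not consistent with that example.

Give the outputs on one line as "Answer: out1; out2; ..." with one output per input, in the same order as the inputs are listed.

-76; -82; -92; -100; -100

Execution, op by op:
  [38, -30, -14, -35, -31, 24, -30, 32, -8, 22] -> [-76, 60, 28, 70, 62, -48, 60, -64, 16, -44] -> [-76, -64, -48, -44, 16, 28, 60, 60, 62, 70] -> -76
  [32, 14, 41, -38] -> [-64, -28, -82, 76] -> [-82, -64, -28, 76] -> -82
  [-26, 38, 31, 46, 3, 15, -49, 32, 36] -> [52, -76, -62, -92, -6, -30, 98, -64, -72] -> [-92, -76, -72, -64, -62, -30, -6, 52, 98] -> -92
  [-47, 19, -18, -4, 42, 50] -> [94, -38, 36, 8, -84, -100] -> [-100, -84, -38, 8, 36, 94] -> -100
  [22, -13, -12, 50, -13, -17, 5] -> [-44, 26, 24, -100, 26, 34, -10] -> [-100, -44, -10, 24, 26, 26, 34] -> -100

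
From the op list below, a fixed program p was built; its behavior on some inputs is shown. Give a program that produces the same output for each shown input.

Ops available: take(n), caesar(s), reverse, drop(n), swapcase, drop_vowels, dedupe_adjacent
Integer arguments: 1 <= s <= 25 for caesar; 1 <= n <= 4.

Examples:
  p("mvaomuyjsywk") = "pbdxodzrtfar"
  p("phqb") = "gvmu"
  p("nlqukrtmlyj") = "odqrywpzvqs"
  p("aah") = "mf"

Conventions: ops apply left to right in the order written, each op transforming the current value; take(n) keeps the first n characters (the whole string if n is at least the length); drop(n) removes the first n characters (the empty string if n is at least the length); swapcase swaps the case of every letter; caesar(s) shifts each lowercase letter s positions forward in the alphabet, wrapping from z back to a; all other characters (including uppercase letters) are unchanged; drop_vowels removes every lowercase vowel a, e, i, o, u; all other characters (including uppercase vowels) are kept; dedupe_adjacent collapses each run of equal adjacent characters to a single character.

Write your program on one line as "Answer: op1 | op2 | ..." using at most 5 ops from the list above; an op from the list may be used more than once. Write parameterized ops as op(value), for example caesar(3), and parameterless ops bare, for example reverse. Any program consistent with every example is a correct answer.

dedupe_adjacent | caesar(3) | reverse | caesar(2)

Check, running the answer program on each example:
  "mvaomuyjsywk" -> "mvaomuyjsywk" -> "pydrpxbmvbzn" -> "nzbvmbxprdyp" -> "pbdxodzrtfar"
  "phqb" -> "phqb" -> "skte" -> "etks" -> "gvmu"
  "nlqukrtmlyj" -> "nlqukrtmlyj" -> "qotxnuwpobm" -> "mbopwunxtoq" -> "odqrywpzvqs"
  "aah" -> "ah" -> "dk" -> "kd" -> "mf"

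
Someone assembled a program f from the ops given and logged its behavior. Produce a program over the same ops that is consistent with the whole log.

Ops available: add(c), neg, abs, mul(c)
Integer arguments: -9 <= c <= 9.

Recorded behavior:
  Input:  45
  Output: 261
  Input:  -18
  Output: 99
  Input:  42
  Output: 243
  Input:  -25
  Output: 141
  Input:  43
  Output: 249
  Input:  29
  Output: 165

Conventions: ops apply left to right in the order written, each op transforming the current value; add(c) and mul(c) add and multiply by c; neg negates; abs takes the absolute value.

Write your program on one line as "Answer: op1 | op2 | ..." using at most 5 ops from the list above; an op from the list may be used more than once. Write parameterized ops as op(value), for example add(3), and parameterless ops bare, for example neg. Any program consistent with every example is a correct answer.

abs | mul(-6) | add(9) | abs

Check, running the answer program on each example:
  45 -> 45 -> -270 -> -261 -> 261
  -18 -> 18 -> -108 -> -99 -> 99
  42 -> 42 -> -252 -> -243 -> 243
  -25 -> 25 -> -150 -> -141 -> 141
  43 -> 43 -> -258 -> -249 -> 249
  29 -> 29 -> -174 -> -165 -> 165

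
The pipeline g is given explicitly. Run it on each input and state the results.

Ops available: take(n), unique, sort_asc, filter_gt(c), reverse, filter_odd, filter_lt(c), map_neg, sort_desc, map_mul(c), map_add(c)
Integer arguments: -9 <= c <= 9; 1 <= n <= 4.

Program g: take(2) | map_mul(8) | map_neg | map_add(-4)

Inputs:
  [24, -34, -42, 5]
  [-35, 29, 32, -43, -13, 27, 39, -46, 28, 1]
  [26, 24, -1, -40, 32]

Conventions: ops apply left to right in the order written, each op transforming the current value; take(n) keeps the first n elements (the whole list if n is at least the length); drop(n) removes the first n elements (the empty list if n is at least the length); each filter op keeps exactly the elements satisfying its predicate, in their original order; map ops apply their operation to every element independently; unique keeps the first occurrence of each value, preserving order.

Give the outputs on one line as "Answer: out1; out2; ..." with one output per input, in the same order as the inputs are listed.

Execution, op by op:
  [24, -34, -42, 5] -> [24, -34] -> [192, -272] -> [-192, 272] -> [-196, 268]
  [-35, 29, 32, -43, -13, 27, 39, -46, 28, 1] -> [-35, 29] -> [-280, 232] -> [280, -232] -> [276, -236]
  [26, 24, -1, -40, 32] -> [26, 24] -> [208, 192] -> [-208, -192] -> [-212, -196]

[-196, 268]; [276, -236]; [-212, -196]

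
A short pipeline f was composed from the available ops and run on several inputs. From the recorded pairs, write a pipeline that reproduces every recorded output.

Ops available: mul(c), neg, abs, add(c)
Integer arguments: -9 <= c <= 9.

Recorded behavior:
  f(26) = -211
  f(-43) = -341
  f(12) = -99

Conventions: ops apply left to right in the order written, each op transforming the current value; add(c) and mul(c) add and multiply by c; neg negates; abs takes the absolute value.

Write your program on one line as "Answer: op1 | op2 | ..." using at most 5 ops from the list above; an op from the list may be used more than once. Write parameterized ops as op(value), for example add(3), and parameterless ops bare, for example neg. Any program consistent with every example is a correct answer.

mul(8) | add(3) | abs | neg

Check, running the answer program on each example:
  26 -> 208 -> 211 -> 211 -> -211
  -43 -> -344 -> -341 -> 341 -> -341
  12 -> 96 -> 99 -> 99 -> -99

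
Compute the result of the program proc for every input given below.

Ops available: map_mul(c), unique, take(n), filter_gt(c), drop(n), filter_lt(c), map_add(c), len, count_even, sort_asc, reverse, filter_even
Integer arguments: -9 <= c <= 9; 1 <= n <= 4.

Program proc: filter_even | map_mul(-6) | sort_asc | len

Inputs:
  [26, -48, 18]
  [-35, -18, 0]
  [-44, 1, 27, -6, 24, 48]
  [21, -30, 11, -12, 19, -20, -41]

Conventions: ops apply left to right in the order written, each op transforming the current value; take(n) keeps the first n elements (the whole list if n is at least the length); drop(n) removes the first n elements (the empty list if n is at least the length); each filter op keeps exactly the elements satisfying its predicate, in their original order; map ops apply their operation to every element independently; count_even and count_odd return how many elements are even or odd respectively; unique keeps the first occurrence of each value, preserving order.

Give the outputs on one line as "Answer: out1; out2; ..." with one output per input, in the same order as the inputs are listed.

Execution, op by op:
  [26, -48, 18] -> [26, -48, 18] -> [-156, 288, -108] -> [-156, -108, 288] -> 3
  [-35, -18, 0] -> [-18, 0] -> [108, 0] -> [0, 108] -> 2
  [-44, 1, 27, -6, 24, 48] -> [-44, -6, 24, 48] -> [264, 36, -144, -288] -> [-288, -144, 36, 264] -> 4
  [21, -30, 11, -12, 19, -20, -41] -> [-30, -12, -20] -> [180, 72, 120] -> [72, 120, 180] -> 3

3; 2; 4; 3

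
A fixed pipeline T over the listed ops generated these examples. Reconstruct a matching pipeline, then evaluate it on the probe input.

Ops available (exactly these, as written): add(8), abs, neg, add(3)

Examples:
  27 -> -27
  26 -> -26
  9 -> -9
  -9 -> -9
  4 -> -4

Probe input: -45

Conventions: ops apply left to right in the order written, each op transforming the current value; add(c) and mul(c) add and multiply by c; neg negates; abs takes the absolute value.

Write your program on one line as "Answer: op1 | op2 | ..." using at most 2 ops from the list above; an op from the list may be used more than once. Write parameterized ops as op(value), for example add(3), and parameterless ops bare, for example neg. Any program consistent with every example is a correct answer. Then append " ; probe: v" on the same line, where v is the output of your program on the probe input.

abs | neg ; probe: -45

Check, running the answer program on each example:
  27 -> 27 -> -27
  26 -> 26 -> -26
  9 -> 9 -> -9
  -9 -> 9 -> -9
  4 -> 4 -> -4
  probe: -45 -> 45 -> -45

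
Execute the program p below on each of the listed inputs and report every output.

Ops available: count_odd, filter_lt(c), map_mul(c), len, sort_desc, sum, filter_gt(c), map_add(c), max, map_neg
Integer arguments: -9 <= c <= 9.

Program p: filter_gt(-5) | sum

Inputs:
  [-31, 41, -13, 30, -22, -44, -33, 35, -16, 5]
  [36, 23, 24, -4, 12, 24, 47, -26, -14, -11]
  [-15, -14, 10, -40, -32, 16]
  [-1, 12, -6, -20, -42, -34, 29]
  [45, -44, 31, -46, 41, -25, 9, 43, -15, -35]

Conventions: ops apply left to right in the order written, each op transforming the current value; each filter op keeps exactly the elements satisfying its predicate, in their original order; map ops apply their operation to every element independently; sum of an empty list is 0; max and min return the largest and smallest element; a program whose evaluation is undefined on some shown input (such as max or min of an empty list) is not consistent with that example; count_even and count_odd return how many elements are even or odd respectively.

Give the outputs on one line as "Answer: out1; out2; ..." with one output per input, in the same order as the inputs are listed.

111; 162; 26; 40; 169

Execution, op by op:
  [-31, 41, -13, 30, -22, -44, -33, 35, -16, 5] -> [41, 30, 35, 5] -> 111
  [36, 23, 24, -4, 12, 24, 47, -26, -14, -11] -> [36, 23, 24, -4, 12, 24, 47] -> 162
  [-15, -14, 10, -40, -32, 16] -> [10, 16] -> 26
  [-1, 12, -6, -20, -42, -34, 29] -> [-1, 12, 29] -> 40
  [45, -44, 31, -46, 41, -25, 9, 43, -15, -35] -> [45, 31, 41, 9, 43] -> 169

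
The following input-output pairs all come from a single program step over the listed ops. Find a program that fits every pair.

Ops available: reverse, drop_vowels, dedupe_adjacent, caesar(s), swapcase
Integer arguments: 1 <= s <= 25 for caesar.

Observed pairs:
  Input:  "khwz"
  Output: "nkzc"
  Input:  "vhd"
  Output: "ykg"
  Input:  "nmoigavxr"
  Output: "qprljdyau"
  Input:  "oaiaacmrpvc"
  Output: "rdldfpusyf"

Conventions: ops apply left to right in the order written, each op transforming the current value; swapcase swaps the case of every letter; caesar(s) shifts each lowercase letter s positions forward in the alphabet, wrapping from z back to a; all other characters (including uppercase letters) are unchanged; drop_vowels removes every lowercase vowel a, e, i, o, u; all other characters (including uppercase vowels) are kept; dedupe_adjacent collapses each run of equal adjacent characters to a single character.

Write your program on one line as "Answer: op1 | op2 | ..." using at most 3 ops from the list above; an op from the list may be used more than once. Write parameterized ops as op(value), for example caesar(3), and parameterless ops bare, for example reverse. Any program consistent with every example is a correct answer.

caesar(3) | dedupe_adjacent

Check, running the answer program on each example:
  "khwz" -> "nkzc" -> "nkzc"
  "vhd" -> "ykg" -> "ykg"
  "nmoigavxr" -> "qprljdyau" -> "qprljdyau"
  "oaiaacmrpvc" -> "rdlddfpusyf" -> "rdldfpusyf"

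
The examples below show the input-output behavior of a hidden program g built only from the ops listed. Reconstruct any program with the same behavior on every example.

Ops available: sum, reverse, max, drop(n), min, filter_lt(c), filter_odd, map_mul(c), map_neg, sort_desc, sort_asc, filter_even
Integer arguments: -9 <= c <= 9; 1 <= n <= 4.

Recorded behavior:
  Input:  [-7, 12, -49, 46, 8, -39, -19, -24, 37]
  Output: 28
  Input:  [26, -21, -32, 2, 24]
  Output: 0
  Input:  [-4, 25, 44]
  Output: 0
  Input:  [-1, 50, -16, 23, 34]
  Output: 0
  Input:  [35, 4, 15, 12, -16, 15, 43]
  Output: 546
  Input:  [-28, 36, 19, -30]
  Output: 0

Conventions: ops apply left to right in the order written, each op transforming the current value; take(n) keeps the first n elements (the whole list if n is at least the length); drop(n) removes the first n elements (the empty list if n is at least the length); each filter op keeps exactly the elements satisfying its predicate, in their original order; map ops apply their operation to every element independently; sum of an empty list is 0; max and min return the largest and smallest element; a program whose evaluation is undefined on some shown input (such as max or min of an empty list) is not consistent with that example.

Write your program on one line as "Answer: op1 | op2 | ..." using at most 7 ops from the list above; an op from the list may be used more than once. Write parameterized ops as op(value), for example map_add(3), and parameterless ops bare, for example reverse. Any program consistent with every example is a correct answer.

reverse | drop(1) | map_mul(-2) | map_mul(-7) | drop(4) | sum

Check, running the answer program on each example:
  [-7, 12, -49, 46, 8, -39, -19, -24, 37] -> [37, -24, -19, -39, 8, 46, -49, 12, -7] -> [-24, -19, -39, 8, 46, -49, 12, -7] -> [48, 38, 78, -16, -92, 98, -24, 14] -> [-336, -266, -546, 112, 644, -686, 168, -98] -> [644, -686, 168, -98] -> 28
  [26, -21, -32, 2, 24] -> [24, 2, -32, -21, 26] -> [2, -32, -21, 26] -> [-4, 64, 42, -52] -> [28, -448, -294, 364] -> [] -> 0
  [-4, 25, 44] -> [44, 25, -4] -> [25, -4] -> [-50, 8] -> [350, -56] -> [] -> 0
  [-1, 50, -16, 23, 34] -> [34, 23, -16, 50, -1] -> [23, -16, 50, -1] -> [-46, 32, -100, 2] -> [322, -224, 700, -14] -> [] -> 0
  [35, 4, 15, 12, -16, 15, 43] -> [43, 15, -16, 12, 15, 4, 35] -> [15, -16, 12, 15, 4, 35] -> [-30, 32, -24, -30, -8, -70] -> [210, -224, 168, 210, 56, 490] -> [56, 490] -> 546
  [-28, 36, 19, -30] -> [-30, 19, 36, -28] -> [19, 36, -28] -> [-38, -72, 56] -> [266, 504, -392] -> [] -> 0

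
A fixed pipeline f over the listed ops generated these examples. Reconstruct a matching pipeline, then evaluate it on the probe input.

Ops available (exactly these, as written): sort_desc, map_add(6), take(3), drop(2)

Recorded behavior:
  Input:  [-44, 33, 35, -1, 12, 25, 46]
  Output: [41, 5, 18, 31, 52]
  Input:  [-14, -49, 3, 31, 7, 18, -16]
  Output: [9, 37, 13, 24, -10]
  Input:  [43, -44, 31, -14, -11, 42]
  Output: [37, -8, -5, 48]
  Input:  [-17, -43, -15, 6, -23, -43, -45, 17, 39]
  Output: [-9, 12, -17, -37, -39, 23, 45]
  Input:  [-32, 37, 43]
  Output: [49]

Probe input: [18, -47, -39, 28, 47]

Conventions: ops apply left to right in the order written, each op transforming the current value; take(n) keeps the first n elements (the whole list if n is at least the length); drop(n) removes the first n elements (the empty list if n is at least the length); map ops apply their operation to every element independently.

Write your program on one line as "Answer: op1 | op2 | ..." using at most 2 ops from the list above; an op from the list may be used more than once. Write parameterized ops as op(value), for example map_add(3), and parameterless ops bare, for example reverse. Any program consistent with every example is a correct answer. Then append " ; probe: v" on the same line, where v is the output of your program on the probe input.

map_add(6) | drop(2) ; probe: [-33, 34, 53]

Check, running the answer program on each example:
  [-44, 33, 35, -1, 12, 25, 46] -> [-38, 39, 41, 5, 18, 31, 52] -> [41, 5, 18, 31, 52]
  [-14, -49, 3, 31, 7, 18, -16] -> [-8, -43, 9, 37, 13, 24, -10] -> [9, 37, 13, 24, -10]
  [43, -44, 31, -14, -11, 42] -> [49, -38, 37, -8, -5, 48] -> [37, -8, -5, 48]
  [-17, -43, -15, 6, -23, -43, -45, 17, 39] -> [-11, -37, -9, 12, -17, -37, -39, 23, 45] -> [-9, 12, -17, -37, -39, 23, 45]
  [-32, 37, 43] -> [-26, 43, 49] -> [49]
  probe: [18, -47, -39, 28, 47] -> [24, -41, -33, 34, 53] -> [-33, 34, 53]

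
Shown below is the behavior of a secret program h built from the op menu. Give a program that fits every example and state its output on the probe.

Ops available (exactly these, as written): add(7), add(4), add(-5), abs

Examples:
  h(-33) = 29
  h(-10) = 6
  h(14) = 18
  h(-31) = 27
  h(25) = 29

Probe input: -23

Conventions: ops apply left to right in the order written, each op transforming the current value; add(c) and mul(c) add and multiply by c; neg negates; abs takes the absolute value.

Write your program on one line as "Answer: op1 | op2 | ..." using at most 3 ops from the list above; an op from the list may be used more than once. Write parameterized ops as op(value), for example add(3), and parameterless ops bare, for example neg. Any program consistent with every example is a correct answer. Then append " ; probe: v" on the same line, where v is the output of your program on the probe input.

add(4) | abs ; probe: 19

Check, running the answer program on each example:
  -33 -> -29 -> 29
  -10 -> -6 -> 6
  14 -> 18 -> 18
  -31 -> -27 -> 27
  25 -> 29 -> 29
  probe: -23 -> -19 -> 19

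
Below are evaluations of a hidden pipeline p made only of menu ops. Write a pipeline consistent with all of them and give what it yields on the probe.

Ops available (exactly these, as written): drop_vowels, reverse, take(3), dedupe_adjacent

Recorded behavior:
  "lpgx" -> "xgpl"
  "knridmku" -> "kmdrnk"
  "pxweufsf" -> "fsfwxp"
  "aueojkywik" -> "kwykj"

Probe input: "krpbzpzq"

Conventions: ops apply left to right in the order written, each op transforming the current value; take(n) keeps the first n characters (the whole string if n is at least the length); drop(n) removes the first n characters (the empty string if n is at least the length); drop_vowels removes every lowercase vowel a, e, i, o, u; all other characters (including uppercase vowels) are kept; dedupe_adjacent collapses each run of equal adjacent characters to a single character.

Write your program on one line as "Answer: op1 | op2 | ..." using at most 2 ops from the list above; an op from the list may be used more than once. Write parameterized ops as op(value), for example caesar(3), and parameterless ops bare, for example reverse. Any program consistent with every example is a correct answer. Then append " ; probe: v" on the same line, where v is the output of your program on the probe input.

reverse | drop_vowels ; probe: "qzpzbprk"

Check, running the answer program on each example:
  "lpgx" -> "xgpl" -> "xgpl"
  "knridmku" -> "ukmdirnk" -> "kmdrnk"
  "pxweufsf" -> "fsfuewxp" -> "fsfwxp"
  "aueojkywik" -> "kiwykjoeua" -> "kwykj"
  probe: "krpbzpzq" -> "qzpzbprk" -> "qzpzbprk"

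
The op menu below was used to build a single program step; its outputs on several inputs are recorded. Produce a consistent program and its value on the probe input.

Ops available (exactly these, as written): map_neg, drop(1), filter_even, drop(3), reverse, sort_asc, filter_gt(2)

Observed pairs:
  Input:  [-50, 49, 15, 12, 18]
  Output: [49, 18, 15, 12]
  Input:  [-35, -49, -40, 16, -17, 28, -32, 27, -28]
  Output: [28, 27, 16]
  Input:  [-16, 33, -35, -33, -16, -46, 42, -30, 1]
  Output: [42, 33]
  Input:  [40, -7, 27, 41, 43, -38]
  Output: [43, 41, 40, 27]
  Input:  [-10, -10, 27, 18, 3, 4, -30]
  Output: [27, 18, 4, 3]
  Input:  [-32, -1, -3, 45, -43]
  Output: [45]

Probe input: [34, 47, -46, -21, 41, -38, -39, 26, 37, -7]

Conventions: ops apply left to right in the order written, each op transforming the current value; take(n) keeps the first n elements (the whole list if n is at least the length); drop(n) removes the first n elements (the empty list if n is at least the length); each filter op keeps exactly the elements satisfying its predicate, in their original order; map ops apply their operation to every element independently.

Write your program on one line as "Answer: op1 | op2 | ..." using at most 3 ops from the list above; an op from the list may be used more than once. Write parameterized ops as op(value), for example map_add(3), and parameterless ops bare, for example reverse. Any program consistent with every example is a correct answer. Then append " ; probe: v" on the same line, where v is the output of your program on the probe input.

sort_asc | filter_gt(2) | reverse ; probe: [47, 41, 37, 34, 26]

Check, running the answer program on each example:
  [-50, 49, 15, 12, 18] -> [-50, 12, 15, 18, 49] -> [12, 15, 18, 49] -> [49, 18, 15, 12]
  [-35, -49, -40, 16, -17, 28, -32, 27, -28] -> [-49, -40, -35, -32, -28, -17, 16, 27, 28] -> [16, 27, 28] -> [28, 27, 16]
  [-16, 33, -35, -33, -16, -46, 42, -30, 1] -> [-46, -35, -33, -30, -16, -16, 1, 33, 42] -> [33, 42] -> [42, 33]
  [40, -7, 27, 41, 43, -38] -> [-38, -7, 27, 40, 41, 43] -> [27, 40, 41, 43] -> [43, 41, 40, 27]
  [-10, -10, 27, 18, 3, 4, -30] -> [-30, -10, -10, 3, 4, 18, 27] -> [3, 4, 18, 27] -> [27, 18, 4, 3]
  [-32, -1, -3, 45, -43] -> [-43, -32, -3, -1, 45] -> [45] -> [45]
  probe: [34, 47, -46, -21, 41, -38, -39, 26, 37, -7] -> [-46, -39, -38, -21, -7, 26, 34, 37, 41, 47] -> [26, 34, 37, 41, 47] -> [47, 41, 37, 34, 26]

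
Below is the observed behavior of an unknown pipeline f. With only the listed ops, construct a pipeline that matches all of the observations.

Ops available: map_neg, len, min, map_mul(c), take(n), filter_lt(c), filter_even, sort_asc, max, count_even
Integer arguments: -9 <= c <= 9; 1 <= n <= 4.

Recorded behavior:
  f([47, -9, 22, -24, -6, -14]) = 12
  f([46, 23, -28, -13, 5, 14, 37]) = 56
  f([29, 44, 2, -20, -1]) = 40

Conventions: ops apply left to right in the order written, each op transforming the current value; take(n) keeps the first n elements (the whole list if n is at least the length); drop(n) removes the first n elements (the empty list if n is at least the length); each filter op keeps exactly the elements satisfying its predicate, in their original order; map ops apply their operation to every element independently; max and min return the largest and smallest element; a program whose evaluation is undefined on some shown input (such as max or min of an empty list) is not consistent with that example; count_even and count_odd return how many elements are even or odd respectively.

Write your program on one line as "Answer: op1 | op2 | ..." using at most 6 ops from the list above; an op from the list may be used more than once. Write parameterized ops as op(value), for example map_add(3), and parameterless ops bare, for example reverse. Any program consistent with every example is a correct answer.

filter_even | filter_lt(-3) | sort_asc | map_mul(2) | map_neg | min

Check, running the answer program on each example:
  [47, -9, 22, -24, -6, -14] -> [22, -24, -6, -14] -> [-24, -6, -14] -> [-24, -14, -6] -> [-48, -28, -12] -> [48, 28, 12] -> 12
  [46, 23, -28, -13, 5, 14, 37] -> [46, -28, 14] -> [-28] -> [-28] -> [-56] -> [56] -> 56
  [29, 44, 2, -20, -1] -> [44, 2, -20] -> [-20] -> [-20] -> [-40] -> [40] -> 40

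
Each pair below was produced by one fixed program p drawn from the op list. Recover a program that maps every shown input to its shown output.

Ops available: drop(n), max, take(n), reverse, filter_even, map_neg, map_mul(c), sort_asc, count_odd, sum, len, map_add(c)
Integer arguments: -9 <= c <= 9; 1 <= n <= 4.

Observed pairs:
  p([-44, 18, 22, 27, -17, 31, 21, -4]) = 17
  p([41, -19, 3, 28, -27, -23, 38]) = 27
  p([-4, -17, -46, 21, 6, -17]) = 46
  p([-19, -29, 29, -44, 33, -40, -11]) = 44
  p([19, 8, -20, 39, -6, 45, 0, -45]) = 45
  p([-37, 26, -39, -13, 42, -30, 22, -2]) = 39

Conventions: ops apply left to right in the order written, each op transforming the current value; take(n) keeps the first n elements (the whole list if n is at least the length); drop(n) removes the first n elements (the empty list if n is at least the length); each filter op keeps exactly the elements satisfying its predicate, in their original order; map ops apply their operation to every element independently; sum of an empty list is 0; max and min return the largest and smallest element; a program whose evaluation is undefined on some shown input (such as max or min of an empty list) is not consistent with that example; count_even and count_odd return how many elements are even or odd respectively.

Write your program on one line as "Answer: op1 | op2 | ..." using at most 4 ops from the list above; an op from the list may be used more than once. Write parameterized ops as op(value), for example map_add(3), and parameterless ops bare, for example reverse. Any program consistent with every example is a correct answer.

drop(1) | map_mul(-1) | max

Check, running the answer program on each example:
  [-44, 18, 22, 27, -17, 31, 21, -4] -> [18, 22, 27, -17, 31, 21, -4] -> [-18, -22, -27, 17, -31, -21, 4] -> 17
  [41, -19, 3, 28, -27, -23, 38] -> [-19, 3, 28, -27, -23, 38] -> [19, -3, -28, 27, 23, -38] -> 27
  [-4, -17, -46, 21, 6, -17] -> [-17, -46, 21, 6, -17] -> [17, 46, -21, -6, 17] -> 46
  [-19, -29, 29, -44, 33, -40, -11] -> [-29, 29, -44, 33, -40, -11] -> [29, -29, 44, -33, 40, 11] -> 44
  [19, 8, -20, 39, -6, 45, 0, -45] -> [8, -20, 39, -6, 45, 0, -45] -> [-8, 20, -39, 6, -45, 0, 45] -> 45
  [-37, 26, -39, -13, 42, -30, 22, -2] -> [26, -39, -13, 42, -30, 22, -2] -> [-26, 39, 13, -42, 30, -22, 2] -> 39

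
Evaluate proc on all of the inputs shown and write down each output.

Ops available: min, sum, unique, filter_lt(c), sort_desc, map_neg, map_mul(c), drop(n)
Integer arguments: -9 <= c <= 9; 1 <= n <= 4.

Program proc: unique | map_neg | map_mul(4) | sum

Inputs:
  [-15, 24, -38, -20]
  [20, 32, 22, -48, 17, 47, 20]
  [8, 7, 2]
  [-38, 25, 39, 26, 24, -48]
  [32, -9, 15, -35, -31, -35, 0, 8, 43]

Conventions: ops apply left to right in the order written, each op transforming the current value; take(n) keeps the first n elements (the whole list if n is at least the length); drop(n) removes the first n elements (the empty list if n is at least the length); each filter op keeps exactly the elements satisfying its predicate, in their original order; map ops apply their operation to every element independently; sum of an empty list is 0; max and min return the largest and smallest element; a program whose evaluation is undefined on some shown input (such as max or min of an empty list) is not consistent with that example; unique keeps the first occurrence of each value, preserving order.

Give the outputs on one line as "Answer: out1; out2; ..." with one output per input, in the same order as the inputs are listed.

Execution, op by op:
  [-15, 24, -38, -20] -> [-15, 24, -38, -20] -> [15, -24, 38, 20] -> [60, -96, 152, 80] -> 196
  [20, 32, 22, -48, 17, 47, 20] -> [20, 32, 22, -48, 17, 47] -> [-20, -32, -22, 48, -17, -47] -> [-80, -128, -88, 192, -68, -188] -> -360
  [8, 7, 2] -> [8, 7, 2] -> [-8, -7, -2] -> [-32, -28, -8] -> -68
  [-38, 25, 39, 26, 24, -48] -> [-38, 25, 39, 26, 24, -48] -> [38, -25, -39, -26, -24, 48] -> [152, -100, -156, -104, -96, 192] -> -112
  [32, -9, 15, -35, -31, -35, 0, 8, 43] -> [32, -9, 15, -35, -31, 0, 8, 43] -> [-32, 9, -15, 35, 31, 0, -8, -43] -> [-128, 36, -60, 140, 124, 0, -32, -172] -> -92

196; -360; -68; -112; -92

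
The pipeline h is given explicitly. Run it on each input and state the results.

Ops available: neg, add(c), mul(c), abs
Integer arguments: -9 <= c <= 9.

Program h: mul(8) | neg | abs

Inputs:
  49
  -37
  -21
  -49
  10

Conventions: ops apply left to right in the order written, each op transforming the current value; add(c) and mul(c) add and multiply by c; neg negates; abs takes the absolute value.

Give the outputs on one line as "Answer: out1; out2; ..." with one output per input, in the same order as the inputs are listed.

Execution, op by op:
  49 -> 392 -> -392 -> 392
  -37 -> -296 -> 296 -> 296
  -21 -> -168 -> 168 -> 168
  -49 -> -392 -> 392 -> 392
  10 -> 80 -> -80 -> 80

392; 296; 168; 392; 80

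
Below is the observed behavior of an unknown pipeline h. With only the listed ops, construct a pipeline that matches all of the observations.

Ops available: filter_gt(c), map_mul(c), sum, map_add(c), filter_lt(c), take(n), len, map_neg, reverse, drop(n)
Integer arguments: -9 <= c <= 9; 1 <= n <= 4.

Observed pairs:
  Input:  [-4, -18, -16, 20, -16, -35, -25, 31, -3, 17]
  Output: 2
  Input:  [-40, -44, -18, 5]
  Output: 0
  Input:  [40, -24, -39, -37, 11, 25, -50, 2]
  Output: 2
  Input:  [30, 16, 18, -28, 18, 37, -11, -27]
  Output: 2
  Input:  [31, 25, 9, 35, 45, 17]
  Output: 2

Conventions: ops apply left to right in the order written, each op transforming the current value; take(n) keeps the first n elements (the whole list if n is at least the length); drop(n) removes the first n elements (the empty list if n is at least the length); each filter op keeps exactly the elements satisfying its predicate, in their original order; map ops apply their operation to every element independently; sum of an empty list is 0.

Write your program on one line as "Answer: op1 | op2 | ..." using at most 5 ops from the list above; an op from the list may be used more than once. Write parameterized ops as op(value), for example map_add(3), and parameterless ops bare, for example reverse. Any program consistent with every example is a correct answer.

drop(4) | map_add(-1) | filter_gt(-1) | filter_gt(4) | len

Check, running the answer program on each example:
  [-4, -18, -16, 20, -16, -35, -25, 31, -3, 17] -> [-16, -35, -25, 31, -3, 17] -> [-17, -36, -26, 30, -4, 16] -> [30, 16] -> [30, 16] -> 2
  [-40, -44, -18, 5] -> [] -> [] -> [] -> [] -> 0
  [40, -24, -39, -37, 11, 25, -50, 2] -> [11, 25, -50, 2] -> [10, 24, -51, 1] -> [10, 24, 1] -> [10, 24] -> 2
  [30, 16, 18, -28, 18, 37, -11, -27] -> [18, 37, -11, -27] -> [17, 36, -12, -28] -> [17, 36] -> [17, 36] -> 2
  [31, 25, 9, 35, 45, 17] -> [45, 17] -> [44, 16] -> [44, 16] -> [44, 16] -> 2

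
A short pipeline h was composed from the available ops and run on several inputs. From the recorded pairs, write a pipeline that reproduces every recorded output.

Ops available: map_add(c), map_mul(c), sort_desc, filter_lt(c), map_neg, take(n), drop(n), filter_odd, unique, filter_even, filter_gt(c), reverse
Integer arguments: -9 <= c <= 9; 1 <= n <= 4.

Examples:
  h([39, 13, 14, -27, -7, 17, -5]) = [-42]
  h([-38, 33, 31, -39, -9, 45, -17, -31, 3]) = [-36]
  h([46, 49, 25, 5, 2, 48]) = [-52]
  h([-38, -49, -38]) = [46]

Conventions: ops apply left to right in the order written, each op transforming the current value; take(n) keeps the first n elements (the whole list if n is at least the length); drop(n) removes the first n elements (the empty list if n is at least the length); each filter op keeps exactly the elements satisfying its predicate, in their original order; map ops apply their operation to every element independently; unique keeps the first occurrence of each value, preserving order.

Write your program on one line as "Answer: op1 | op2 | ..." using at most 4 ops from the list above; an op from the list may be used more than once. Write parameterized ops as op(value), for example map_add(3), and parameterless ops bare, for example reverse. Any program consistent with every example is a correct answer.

map_add(3) | filter_even | map_neg | take(1)

Check, running the answer program on each example:
  [39, 13, 14, -27, -7, 17, -5] -> [42, 16, 17, -24, -4, 20, -2] -> [42, 16, -24, -4, 20, -2] -> [-42, -16, 24, 4, -20, 2] -> [-42]
  [-38, 33, 31, -39, -9, 45, -17, -31, 3] -> [-35, 36, 34, -36, -6, 48, -14, -28, 6] -> [36, 34, -36, -6, 48, -14, -28, 6] -> [-36, -34, 36, 6, -48, 14, 28, -6] -> [-36]
  [46, 49, 25, 5, 2, 48] -> [49, 52, 28, 8, 5, 51] -> [52, 28, 8] -> [-52, -28, -8] -> [-52]
  [-38, -49, -38] -> [-35, -46, -35] -> [-46] -> [46] -> [46]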